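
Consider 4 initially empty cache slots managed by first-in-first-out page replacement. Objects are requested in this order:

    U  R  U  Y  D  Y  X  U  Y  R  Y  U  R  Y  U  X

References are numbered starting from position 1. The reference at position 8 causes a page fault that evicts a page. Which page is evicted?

R

pos 1: U: miss, frames (U)
pos 2: R: miss, frames (U R)
pos 3: U: hit
pos 4: Y: miss, frames (U R Y)
pos 5: D: miss, frames (U R Y D)
pos 6: Y: hit
pos 7: X: miss, evict U, frames (R Y D X)
pos 8: U: miss, evict R, frames (Y D X U)
At position 8, page R is evicted.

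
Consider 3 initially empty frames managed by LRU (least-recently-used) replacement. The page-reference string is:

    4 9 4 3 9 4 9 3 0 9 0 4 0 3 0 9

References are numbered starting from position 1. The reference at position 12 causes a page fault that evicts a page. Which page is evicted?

3

pos 1: 4: miss, frames {4}
pos 2: 9: miss, frames {4,9}
pos 3: 4: hit
pos 4: 3: miss, frames {9,4,3}
pos 5: 9: hit
pos 6: 4: hit
pos 7: 9: hit
pos 8: 3: hit
pos 9: 0: miss, evict 4, frames {9,3,0}
pos 10: 9: hit
pos 11: 0: hit
pos 12: 4: miss, evict 3, frames {9,0,4}
At position 12, page 3 is evicted.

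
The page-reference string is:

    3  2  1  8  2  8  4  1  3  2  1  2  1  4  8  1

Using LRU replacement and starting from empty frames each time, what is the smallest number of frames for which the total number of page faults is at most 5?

f=1: 16 faults
f=2: 13 faults
f=3: 10 faults
f=4: 8 faults
f=5: 5 faults
Smallest f with faults ≤ 5 is 5.

5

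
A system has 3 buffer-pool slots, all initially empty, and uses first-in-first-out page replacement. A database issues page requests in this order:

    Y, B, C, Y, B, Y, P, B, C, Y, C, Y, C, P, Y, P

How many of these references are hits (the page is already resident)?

Y: miss, frames {Y}
B: miss, frames {Y,B}
C: miss, frames {Y,B,C}
Y: hit
B: hit
Y: hit
P: miss, evict Y, frames {B,C,P}
B: hit
C: hit
Y: miss, evict B, frames {C,P,Y}
C: hit
Y: hit
C: hit
P: hit
Y: hit
P: hit
Hits: 11.

11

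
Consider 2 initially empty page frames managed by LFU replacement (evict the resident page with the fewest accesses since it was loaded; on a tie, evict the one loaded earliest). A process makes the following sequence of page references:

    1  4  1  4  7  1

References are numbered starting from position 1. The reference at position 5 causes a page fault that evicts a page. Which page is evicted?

1

pos 1: 1 → miss, frames {1}
pos 2: 4 → miss, frames {1,4}
pos 3: 1 → hit
pos 4: 4 → hit
pos 5: 7 → miss, evict 1, frames {4,7}
At position 5, page 1 is evicted.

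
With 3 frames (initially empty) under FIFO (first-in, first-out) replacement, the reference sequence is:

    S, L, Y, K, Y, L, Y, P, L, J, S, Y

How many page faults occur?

9

S -> miss, frames (S)
L -> miss, frames (S L)
Y -> miss, frames (S L Y)
K -> miss, evict S, frames (L Y K)
Y -> hit
L -> hit
Y -> hit
P -> miss, evict L, frames (Y K P)
L -> miss, evict Y, frames (K P L)
J -> miss, evict K, frames (P L J)
S -> miss, evict P, frames (L J S)
Y -> miss, evict L, frames (J S Y)
Page faults: 9.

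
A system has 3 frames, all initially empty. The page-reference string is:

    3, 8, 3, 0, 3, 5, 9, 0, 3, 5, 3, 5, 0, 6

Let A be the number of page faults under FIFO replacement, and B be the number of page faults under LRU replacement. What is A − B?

Under FIFO: F F . F . F F . F . . . F F → 8 faults.
Under LRU: F F . F . F F F F F . . . F → 9 faults.
A − B = 8 − 9 = -1.

-1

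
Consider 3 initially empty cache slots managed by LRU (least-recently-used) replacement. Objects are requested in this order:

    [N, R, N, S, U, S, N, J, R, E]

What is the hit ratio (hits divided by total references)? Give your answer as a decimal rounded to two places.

N → miss, frames {N}
R → miss, frames {N,R}
N → hit
S → miss, frames {R,N,S}
U → miss, evict R, frames {N,S,U}
S → hit
N → hit
J → miss, evict U, frames {S,N,J}
R → miss, evict S, frames {N,J,R}
E → miss, evict N, frames {J,R,E}
Hits: 3 of 10 references → 3/10 = 0.3000.

0.30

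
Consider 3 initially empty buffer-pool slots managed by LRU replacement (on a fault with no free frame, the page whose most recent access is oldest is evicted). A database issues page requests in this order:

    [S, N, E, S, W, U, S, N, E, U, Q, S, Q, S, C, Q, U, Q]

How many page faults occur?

S: miss, frames {S}
N: miss, frames {S,N}
E: miss, frames {S,N,E}
S: hit
W: miss, evict N, frames {E,S,W}
U: miss, evict E, frames {S,W,U}
S: hit
N: miss, evict W, frames {U,S,N}
E: miss, evict U, frames {S,N,E}
U: miss, evict S, frames {N,E,U}
Q: miss, evict N, frames {E,U,Q}
S: miss, evict E, frames {U,Q,S}
Q: hit
S: hit
C: miss, evict U, frames {Q,S,C}
Q: hit
U: miss, evict S, frames {C,Q,U}
Q: hit
Page faults: 12.

12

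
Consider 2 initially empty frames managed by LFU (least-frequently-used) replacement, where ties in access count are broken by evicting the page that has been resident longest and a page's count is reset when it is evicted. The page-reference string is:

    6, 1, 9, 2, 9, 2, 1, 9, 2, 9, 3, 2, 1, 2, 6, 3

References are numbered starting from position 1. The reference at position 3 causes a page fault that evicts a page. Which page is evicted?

6

pos 1: 6 -> miss, frames (6)
pos 2: 1 -> miss, frames (6 1)
pos 3: 9 -> miss, evict 6, frames (1 9)
At position 3, page 6 is evicted.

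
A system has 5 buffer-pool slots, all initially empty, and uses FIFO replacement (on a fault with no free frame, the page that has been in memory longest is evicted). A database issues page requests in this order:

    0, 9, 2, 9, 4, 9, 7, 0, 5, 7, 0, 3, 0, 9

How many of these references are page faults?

0: fault, frames (0)
9: fault, frames (0 9)
2: fault, frames (0 9 2)
9: hit
4: fault, frames (0 9 2 4)
9: hit
7: fault, frames (0 9 2 4 7)
0: hit
5: fault, evict 0, frames (9 2 4 7 5)
7: hit
0: fault, evict 9, frames (2 4 7 5 0)
3: fault, evict 2, frames (4 7 5 0 3)
0: hit
9: fault, evict 4, frames (7 5 0 3 9)
Page faults: 9.

9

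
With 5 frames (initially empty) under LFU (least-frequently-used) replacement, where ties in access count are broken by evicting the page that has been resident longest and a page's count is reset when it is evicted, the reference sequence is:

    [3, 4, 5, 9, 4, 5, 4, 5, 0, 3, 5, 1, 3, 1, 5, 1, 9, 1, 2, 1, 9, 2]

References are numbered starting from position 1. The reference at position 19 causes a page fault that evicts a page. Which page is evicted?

pos 1: 3 -> miss, frames (3)
pos 2: 4 -> miss, frames (3 4)
pos 3: 5 -> miss, frames (3 4 5)
pos 4: 9 -> miss, frames (3 4 5 9)
pos 5: 4 -> hit
pos 6: 5 -> hit
pos 7: 4 -> hit
pos 8: 5 -> hit
pos 9: 0 -> miss, frames (3 4 5 9 0)
pos 10: 3 -> hit
pos 11: 5 -> hit
pos 12: 1 -> miss, evict 9, frames (3 4 5 0 1)
pos 13: 3 -> hit
pos 14: 1 -> hit
pos 15: 5 -> hit
pos 16: 1 -> hit
pos 17: 9 -> miss, evict 0, frames (3 4 5 1 9)
pos 18: 1 -> hit
pos 19: 2 -> miss, evict 9, frames (3 4 5 1 2)
At position 19, page 9 is evicted.

9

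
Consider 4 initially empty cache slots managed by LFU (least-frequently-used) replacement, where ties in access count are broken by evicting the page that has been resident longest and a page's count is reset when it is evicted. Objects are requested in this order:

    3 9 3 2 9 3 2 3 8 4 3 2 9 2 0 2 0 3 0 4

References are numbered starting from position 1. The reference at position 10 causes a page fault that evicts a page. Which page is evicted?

pos 1: 3: miss, frames [3]
pos 2: 9: miss, frames [3, 9]
pos 3: 3: hit
pos 4: 2: miss, frames [3, 9, 2]
pos 5: 9: hit
pos 6: 3: hit
pos 7: 2: hit
pos 8: 3: hit
pos 9: 8: miss, frames [3, 9, 2, 8]
pos 10: 4: miss, evict 8, frames [3, 9, 2, 4]
At position 10, page 8 is evicted.

8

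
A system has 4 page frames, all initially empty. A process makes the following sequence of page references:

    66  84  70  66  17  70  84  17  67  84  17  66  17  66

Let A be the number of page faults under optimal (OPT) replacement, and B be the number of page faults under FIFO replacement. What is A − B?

-1

Under OPT: F F F . F . . . F . . . . . → 5 faults.
Under FIFO: F F F . F . . . F . . F . . → 6 faults.
A − B = 5 − 6 = -1.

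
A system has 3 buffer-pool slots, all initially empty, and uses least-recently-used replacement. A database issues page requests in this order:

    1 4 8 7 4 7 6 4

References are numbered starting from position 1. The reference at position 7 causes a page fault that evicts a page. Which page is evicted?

8

pos 1: 1 -> miss, frames {1}
pos 2: 4 -> miss, frames {1,4}
pos 3: 8 -> miss, frames {1,4,8}
pos 4: 7 -> miss, evict 1, frames {4,8,7}
pos 5: 4 -> hit
pos 6: 7 -> hit
pos 7: 6 -> miss, evict 8, frames {4,7,6}
At position 7, page 8 is evicted.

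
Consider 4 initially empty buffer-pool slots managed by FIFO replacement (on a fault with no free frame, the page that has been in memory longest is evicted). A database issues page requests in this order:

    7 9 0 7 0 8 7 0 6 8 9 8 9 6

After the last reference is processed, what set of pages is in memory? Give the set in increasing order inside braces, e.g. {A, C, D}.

{0, 6, 8, 9}

7: miss, frames (7)
9: miss, frames (7 9)
0: miss, frames (7 9 0)
7: hit
0: hit
8: miss, frames (7 9 0 8)
7: hit
0: hit
6: miss, evict 7, frames (9 0 8 6)
8: hit
9: hit
8: hit
9: hit
6: hit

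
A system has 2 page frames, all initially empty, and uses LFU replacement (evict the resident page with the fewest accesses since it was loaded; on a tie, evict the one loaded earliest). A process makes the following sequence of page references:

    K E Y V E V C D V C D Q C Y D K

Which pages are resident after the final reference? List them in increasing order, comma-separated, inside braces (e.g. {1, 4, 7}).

{K, V}

K -> miss, frames [K]
E -> miss, frames [K, E]
Y -> miss, evict K, frames [E, Y]
V -> miss, evict E, frames [Y, V]
E -> miss, evict Y, frames [V, E]
V -> hit
C -> miss, evict E, frames [V, C]
D -> miss, evict C, frames [V, D]
V -> hit
C -> miss, evict D, frames [V, C]
D -> miss, evict C, frames [V, D]
Q -> miss, evict D, frames [V, Q]
C -> miss, evict Q, frames [V, C]
Y -> miss, evict C, frames [V, Y]
D -> miss, evict Y, frames [V, D]
K -> miss, evict D, frames [V, K]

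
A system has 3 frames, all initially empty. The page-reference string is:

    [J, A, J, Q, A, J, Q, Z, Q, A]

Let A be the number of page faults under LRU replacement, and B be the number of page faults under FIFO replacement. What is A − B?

1

Under LRU: F F . F . . . F . F → 5 faults.
Under FIFO: F F . F . . . F . . → 4 faults.
A − B = 5 − 4 = 1.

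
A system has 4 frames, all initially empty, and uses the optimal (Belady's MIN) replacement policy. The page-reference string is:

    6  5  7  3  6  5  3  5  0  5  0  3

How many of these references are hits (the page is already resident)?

7

6 -> miss, frames (6)
5 -> miss, frames (6 5)
7 -> miss, frames (6 5 7)
3 -> miss, frames (6 5 7 3)
6 -> hit
5 -> hit
3 -> hit
5 -> hit
0 -> miss, evict 7, frames (6 5 3 0)
5 -> hit
0 -> hit
3 -> hit
Hits: 7.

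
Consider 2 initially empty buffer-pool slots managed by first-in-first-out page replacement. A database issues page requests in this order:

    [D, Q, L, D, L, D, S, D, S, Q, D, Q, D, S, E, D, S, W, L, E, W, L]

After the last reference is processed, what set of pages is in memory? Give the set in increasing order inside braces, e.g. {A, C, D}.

D → miss, frames [D]
Q → miss, frames [D, Q]
L → miss, evict D, frames [Q, L]
D → miss, evict Q, frames [L, D]
L → hit
D → hit
S → miss, evict L, frames [D, S]
D → hit
S → hit
Q → miss, evict D, frames [S, Q]
D → miss, evict S, frames [Q, D]
Q → hit
D → hit
S → miss, evict Q, frames [D, S]
E → miss, evict D, frames [S, E]
D → miss, evict S, frames [E, D]
S → miss, evict E, frames [D, S]
W → miss, evict D, frames [S, W]
L → miss, evict S, frames [W, L]
E → miss, evict W, frames [L, E]
W → miss, evict L, frames [E, W]
L → miss, evict E, frames [W, L]

{L, W}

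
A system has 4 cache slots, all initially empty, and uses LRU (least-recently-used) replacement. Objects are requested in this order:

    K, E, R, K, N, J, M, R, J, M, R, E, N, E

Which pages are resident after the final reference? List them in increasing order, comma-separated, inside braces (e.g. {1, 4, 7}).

K → fault, frames {K}
E → fault, frames {K,E}
R → fault, frames {K,E,R}
K → hit
N → fault, frames {E,R,K,N}
J → fault, evict E, frames {R,K,N,J}
M → fault, evict R, frames {K,N,J,M}
R → fault, evict K, frames {N,J,M,R}
J → hit
M → hit
R → hit
E → fault, evict N, frames {J,M,R,E}
N → fault, evict J, frames {M,R,E,N}
E → hit

{E, M, N, R}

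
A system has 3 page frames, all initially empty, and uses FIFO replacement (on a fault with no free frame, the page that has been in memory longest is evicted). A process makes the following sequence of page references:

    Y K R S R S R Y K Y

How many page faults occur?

Y → fault, frames {Y}
K → fault, frames {Y,K}
R → fault, frames {Y,K,R}
S → fault, evict Y, frames {K,R,S}
R → hit
S → hit
R → hit
Y → fault, evict K, frames {R,S,Y}
K → fault, evict R, frames {S,Y,K}
Y → hit
Page faults: 6.

6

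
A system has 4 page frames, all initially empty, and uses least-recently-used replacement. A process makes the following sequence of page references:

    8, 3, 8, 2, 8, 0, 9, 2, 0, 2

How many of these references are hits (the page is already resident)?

5

8: miss, frames {8}
3: miss, frames {8,3}
8: hit
2: miss, frames {3,8,2}
8: hit
0: miss, frames {3,2,8,0}
9: miss, evict 3, frames {2,8,0,9}
2: hit
0: hit
2: hit
Hits: 5.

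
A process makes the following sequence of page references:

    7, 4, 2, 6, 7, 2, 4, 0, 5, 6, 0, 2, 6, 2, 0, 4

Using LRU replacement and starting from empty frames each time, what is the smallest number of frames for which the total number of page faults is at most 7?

f=1: 16 faults
f=2: 15 faults
f=3: 11 faults
f=4: 9 faults
f=5: 7 faults
f=6: 6 faults
Smallest f with faults ≤ 7 is 5.

5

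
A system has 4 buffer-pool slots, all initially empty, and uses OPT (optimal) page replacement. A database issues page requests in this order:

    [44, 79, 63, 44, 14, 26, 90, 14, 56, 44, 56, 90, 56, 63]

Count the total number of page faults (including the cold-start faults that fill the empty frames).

44 → fault, frames [44]
79 → fault, frames [44, 79]
63 → fault, frames [44, 79, 63]
44 → hit
14 → fault, frames [44, 79, 63, 14]
26 → fault, evict 79, frames [44, 63, 14, 26]
90 → fault, evict 26, frames [44, 63, 14, 90]
14 → hit
56 → fault, evict 14, frames [44, 63, 90, 56]
44 → hit
56 → hit
90 → hit
56 → hit
63 → hit
Page faults: 7.

7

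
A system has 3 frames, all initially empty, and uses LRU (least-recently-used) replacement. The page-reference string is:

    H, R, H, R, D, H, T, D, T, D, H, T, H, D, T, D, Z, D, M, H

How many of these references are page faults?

7

H -> fault, frames (H)
R -> fault, frames (H R)
H -> hit
R -> hit
D -> fault, frames (H R D)
H -> hit
T -> fault, evict R, frames (D H T)
D -> hit
T -> hit
D -> hit
H -> hit
T -> hit
H -> hit
D -> hit
T -> hit
D -> hit
Z -> fault, evict H, frames (T D Z)
D -> hit
M -> fault, evict T, frames (Z D M)
H -> fault, evict Z, frames (D M H)
Page faults: 7.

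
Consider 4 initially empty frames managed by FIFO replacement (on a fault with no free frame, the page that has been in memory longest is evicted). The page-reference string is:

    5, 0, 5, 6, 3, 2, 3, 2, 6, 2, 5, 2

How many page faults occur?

5 -> miss, frames (5)
0 -> miss, frames (5 0)
5 -> hit
6 -> miss, frames (5 0 6)
3 -> miss, frames (5 0 6 3)
2 -> miss, evict 5, frames (0 6 3 2)
3 -> hit
2 -> hit
6 -> hit
2 -> hit
5 -> miss, evict 0, frames (6 3 2 5)
2 -> hit
Page faults: 6.

6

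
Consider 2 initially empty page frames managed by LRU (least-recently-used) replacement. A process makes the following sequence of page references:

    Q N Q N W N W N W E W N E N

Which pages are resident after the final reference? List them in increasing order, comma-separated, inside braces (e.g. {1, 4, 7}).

Q -> fault, frames (Q)
N -> fault, frames (Q N)
Q -> hit
N -> hit
W -> fault, evict Q, frames (N W)
N -> hit
W -> hit
N -> hit
W -> hit
E -> fault, evict N, frames (W E)
W -> hit
N -> fault, evict E, frames (W N)
E -> fault, evict W, frames (N E)
N -> hit

{E, N}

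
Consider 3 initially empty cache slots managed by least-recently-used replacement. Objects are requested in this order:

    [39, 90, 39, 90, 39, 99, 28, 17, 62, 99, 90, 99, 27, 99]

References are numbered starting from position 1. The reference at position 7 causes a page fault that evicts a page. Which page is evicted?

pos 1: 39: miss, frames [39]
pos 2: 90: miss, frames [39, 90]
pos 3: 39: hit
pos 4: 90: hit
pos 5: 39: hit
pos 6: 99: miss, frames [90, 39, 99]
pos 7: 28: miss, evict 90, frames [39, 99, 28]
At position 7, page 90 is evicted.

90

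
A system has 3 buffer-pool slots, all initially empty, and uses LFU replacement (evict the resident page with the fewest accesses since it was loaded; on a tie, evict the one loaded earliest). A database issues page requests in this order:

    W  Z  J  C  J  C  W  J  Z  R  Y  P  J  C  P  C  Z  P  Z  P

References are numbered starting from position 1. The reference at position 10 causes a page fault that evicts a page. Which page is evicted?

Z

pos 1: W → miss, frames {W}
pos 2: Z → miss, frames {W,Z}
pos 3: J → miss, frames {W,Z,J}
pos 4: C → miss, evict W, frames {Z,J,C}
pos 5: J → hit
pos 6: C → hit
pos 7: W → miss, evict Z, frames {J,C,W}
pos 8: J → hit
pos 9: Z → miss, evict W, frames {J,C,Z}
pos 10: R → miss, evict Z, frames {J,C,R}
At position 10, page Z is evicted.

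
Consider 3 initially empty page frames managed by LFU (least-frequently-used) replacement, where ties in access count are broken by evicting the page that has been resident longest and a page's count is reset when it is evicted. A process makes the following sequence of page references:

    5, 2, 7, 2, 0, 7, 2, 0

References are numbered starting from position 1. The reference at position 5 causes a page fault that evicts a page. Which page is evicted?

5

pos 1: 5: miss, frames {5}
pos 2: 2: miss, frames {5,2}
pos 3: 7: miss, frames {5,2,7}
pos 4: 2: hit
pos 5: 0: miss, evict 5, frames {2,7,0}
At position 5, page 5 is evicted.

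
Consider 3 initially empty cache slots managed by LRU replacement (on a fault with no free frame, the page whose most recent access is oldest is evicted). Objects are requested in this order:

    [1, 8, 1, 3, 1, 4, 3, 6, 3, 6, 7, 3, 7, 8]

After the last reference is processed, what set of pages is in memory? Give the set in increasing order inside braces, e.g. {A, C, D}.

{3, 7, 8}

1 -> miss, frames [1]
8 -> miss, frames [1, 8]
1 -> hit
3 -> miss, frames [8, 1, 3]
1 -> hit
4 -> miss, evict 8, frames [3, 1, 4]
3 -> hit
6 -> miss, evict 1, frames [4, 3, 6]
3 -> hit
6 -> hit
7 -> miss, evict 4, frames [3, 6, 7]
3 -> hit
7 -> hit
8 -> miss, evict 6, frames [3, 7, 8]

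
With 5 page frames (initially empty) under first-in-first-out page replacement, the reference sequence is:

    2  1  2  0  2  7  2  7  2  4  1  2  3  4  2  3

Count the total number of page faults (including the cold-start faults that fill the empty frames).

2 -> fault, frames {2}
1 -> fault, frames {2,1}
2 -> hit
0 -> fault, frames {2,1,0}
2 -> hit
7 -> fault, frames {2,1,0,7}
2 -> hit
7 -> hit
2 -> hit
4 -> fault, frames {2,1,0,7,4}
1 -> hit
2 -> hit
3 -> fault, evict 2, frames {1,0,7,4,3}
4 -> hit
2 -> fault, evict 1, frames {0,7,4,3,2}
3 -> hit
Page faults: 7.

7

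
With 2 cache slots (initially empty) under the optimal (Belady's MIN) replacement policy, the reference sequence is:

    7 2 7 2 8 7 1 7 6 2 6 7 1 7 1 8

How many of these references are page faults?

7 → fault, frames [7]
2 → fault, frames [7, 2]
7 → hit
2 → hit
8 → fault, evict 2, frames [7, 8]
7 → hit
1 → fault, evict 8, frames [7, 1]
7 → hit
6 → fault, evict 1, frames [7, 6]
2 → fault, evict 7, frames [6, 2]
6 → hit
7 → fault, evict 2, frames [6, 7]
1 → fault, evict 6, frames [7, 1]
7 → hit
1 → hit
8 → fault, evict 1, frames [7, 8]
Page faults: 9.

9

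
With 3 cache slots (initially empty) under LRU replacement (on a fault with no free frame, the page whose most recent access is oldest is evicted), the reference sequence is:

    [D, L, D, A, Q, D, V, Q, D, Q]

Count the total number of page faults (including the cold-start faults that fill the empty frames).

5

D → miss, frames {D}
L → miss, frames {D,L}
D → hit
A → miss, frames {L,D,A}
Q → miss, evict L, frames {D,A,Q}
D → hit
V → miss, evict A, frames {Q,D,V}
Q → hit
D → hit
Q → hit
Page faults: 5.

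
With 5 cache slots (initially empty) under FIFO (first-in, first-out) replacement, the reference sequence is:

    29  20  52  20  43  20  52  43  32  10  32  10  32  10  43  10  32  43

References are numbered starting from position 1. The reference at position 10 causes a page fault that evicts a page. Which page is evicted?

29

pos 1: 29: fault, frames (29)
pos 2: 20: fault, frames (29 20)
pos 3: 52: fault, frames (29 20 52)
pos 4: 20: hit
pos 5: 43: fault, frames (29 20 52 43)
pos 6: 20: hit
pos 7: 52: hit
pos 8: 43: hit
pos 9: 32: fault, frames (29 20 52 43 32)
pos 10: 10: fault, evict 29, frames (20 52 43 32 10)
At position 10, page 29 is evicted.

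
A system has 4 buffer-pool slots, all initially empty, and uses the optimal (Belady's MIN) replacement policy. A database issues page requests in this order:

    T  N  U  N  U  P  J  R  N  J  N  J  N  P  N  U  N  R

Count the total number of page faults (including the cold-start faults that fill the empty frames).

7

T: fault, frames (T)
N: fault, frames (T N)
U: fault, frames (T N U)
N: hit
U: hit
P: fault, frames (T N U P)
J: fault, evict T, frames (N U P J)
R: fault, evict U, frames (N P J R)
N: hit
J: hit
N: hit
J: hit
N: hit
P: hit
N: hit
U: fault, evict J, frames (N P R U)
N: hit
R: hit
Page faults: 7.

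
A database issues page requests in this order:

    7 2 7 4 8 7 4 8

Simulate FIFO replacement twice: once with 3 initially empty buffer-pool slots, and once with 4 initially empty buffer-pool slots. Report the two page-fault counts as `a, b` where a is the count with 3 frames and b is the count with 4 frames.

5, 4

3 frames: F F . F F F . . → 5 faults.
4 frames: F F . F F . . . → 4 faults.
4 < 5: adding a frame reduced faults, as is typical.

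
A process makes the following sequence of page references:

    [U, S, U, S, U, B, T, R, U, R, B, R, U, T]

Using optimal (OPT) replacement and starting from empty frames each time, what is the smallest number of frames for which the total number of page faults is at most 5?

f=1: 14 faults
f=2: 8 faults
f=3: 6 faults
f=4: 5 faults
f=5: 5 faults
Smallest f with faults ≤ 5 is 4.

4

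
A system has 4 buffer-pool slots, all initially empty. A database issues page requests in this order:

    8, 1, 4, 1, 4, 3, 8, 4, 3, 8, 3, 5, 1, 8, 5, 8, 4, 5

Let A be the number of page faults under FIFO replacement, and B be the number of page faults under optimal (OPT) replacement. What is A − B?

1

Under FIFO: F F F . . F . . . . . F . F . . . . → 6 faults.
Under OPT: F F F . . F . . . . . F . . . . . . → 5 faults.
A − B = 6 − 5 = 1.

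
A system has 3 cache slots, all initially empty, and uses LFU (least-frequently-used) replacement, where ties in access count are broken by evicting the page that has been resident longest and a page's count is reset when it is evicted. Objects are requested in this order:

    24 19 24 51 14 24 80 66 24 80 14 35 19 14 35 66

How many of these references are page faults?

24: fault, frames [24]
19: fault, frames [24, 19]
24: hit
51: fault, frames [24, 19, 51]
14: fault, evict 19, frames [24, 51, 14]
24: hit
80: fault, evict 51, frames [24, 14, 80]
66: fault, evict 14, frames [24, 80, 66]
24: hit
80: hit
14: fault, evict 66, frames [24, 80, 14]
35: fault, evict 14, frames [24, 80, 35]
19: fault, evict 35, frames [24, 80, 19]
14: fault, evict 19, frames [24, 80, 14]
35: fault, evict 14, frames [24, 80, 35]
66: fault, evict 35, frames [24, 80, 66]
Page faults: 12.

12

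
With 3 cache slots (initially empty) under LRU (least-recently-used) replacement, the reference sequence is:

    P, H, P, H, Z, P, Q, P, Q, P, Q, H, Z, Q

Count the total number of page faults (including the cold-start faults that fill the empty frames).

P → fault, frames {P}
H → fault, frames {P,H}
P → hit
H → hit
Z → fault, frames {P,H,Z}
P → hit
Q → fault, evict H, frames {Z,P,Q}
P → hit
Q → hit
P → hit
Q → hit
H → fault, evict Z, frames {P,Q,H}
Z → fault, evict P, frames {Q,H,Z}
Q → hit
Page faults: 6.

6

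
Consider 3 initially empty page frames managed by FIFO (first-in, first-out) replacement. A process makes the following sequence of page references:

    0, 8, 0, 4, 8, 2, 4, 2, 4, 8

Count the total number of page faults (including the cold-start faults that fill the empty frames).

0 -> miss, frames [0]
8 -> miss, frames [0, 8]
0 -> hit
4 -> miss, frames [0, 8, 4]
8 -> hit
2 -> miss, evict 0, frames [8, 4, 2]
4 -> hit
2 -> hit
4 -> hit
8 -> hit
Page faults: 4.

4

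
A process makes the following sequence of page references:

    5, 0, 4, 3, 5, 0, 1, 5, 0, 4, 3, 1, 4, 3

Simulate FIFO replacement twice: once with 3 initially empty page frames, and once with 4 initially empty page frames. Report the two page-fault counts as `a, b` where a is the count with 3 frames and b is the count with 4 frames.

3 frames: F F F F F F F . . F F . . . → 9 faults.
4 frames: F F F F . . F F F F F F . . → 10 faults.
10 > 9: adding a frame increased faults — Belady's anomaly.

9, 10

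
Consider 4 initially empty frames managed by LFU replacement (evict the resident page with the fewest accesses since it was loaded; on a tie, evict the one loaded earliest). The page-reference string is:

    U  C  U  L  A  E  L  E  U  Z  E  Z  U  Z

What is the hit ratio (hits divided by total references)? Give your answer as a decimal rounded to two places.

U: fault, frames {U}
C: fault, frames {U,C}
U: hit
L: fault, frames {U,C,L}
A: fault, frames {U,C,L,A}
E: fault, evict C, frames {U,L,A,E}
L: hit
E: hit
U: hit
Z: fault, evict A, frames {U,L,E,Z}
E: hit
Z: hit
U: hit
Z: hit
Hits: 8 of 14 references → 8/14 = 0.5714.

0.57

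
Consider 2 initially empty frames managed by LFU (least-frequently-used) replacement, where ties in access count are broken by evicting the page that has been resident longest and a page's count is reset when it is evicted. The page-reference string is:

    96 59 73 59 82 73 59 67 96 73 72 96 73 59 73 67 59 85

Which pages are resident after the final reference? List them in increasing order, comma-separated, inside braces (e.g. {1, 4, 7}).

96: fault, frames [96]
59: fault, frames [96, 59]
73: fault, evict 96, frames [59, 73]
59: hit
82: fault, evict 73, frames [59, 82]
73: fault, evict 82, frames [59, 73]
59: hit
67: fault, evict 73, frames [59, 67]
96: fault, evict 67, frames [59, 96]
73: fault, evict 96, frames [59, 73]
72: fault, evict 73, frames [59, 72]
96: fault, evict 72, frames [59, 96]
73: fault, evict 96, frames [59, 73]
59: hit
73: hit
67: fault, evict 73, frames [59, 67]
59: hit
85: fault, evict 67, frames [59, 85]

{59, 85}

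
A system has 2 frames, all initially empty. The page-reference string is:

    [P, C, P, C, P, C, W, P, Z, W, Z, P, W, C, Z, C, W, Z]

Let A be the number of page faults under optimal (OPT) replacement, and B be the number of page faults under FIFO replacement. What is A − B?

Under OPT: F F . . . . F . F . . F . F F . F . → 8 faults.
Under FIFO: F F . . . . F F F F . F . F F . F . → 10 faults.
A − B = 8 − 10 = -2.

-2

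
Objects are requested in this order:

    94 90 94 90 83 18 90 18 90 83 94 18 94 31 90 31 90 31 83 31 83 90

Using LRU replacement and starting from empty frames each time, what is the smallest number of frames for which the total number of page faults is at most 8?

4

f=1: 22 faults
f=2: 12 faults
f=3: 9 faults
f=4: 7 faults
f=5: 5 faults
Smallest f with faults ≤ 8 is 4.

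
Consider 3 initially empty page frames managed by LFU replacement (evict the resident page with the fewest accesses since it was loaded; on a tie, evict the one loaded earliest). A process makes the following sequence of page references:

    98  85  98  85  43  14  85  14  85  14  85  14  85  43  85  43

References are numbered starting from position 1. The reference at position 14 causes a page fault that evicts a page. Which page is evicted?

pos 1: 98 -> miss, frames {98}
pos 2: 85 -> miss, frames {98,85}
pos 3: 98 -> hit
pos 4: 85 -> hit
pos 5: 43 -> miss, frames {98,85,43}
pos 6: 14 -> miss, evict 43, frames {98,85,14}
pos 7: 85 -> hit
pos 8: 14 -> hit
pos 9: 85 -> hit
pos 10: 14 -> hit
pos 11: 85 -> hit
pos 12: 14 -> hit
pos 13: 85 -> hit
pos 14: 43 -> miss, evict 98, frames {85,14,43}
At position 14, page 98 is evicted.

98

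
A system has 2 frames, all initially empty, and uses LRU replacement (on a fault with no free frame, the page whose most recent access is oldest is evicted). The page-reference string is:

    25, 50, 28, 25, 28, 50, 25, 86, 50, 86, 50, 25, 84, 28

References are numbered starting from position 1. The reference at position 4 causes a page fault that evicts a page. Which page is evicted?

pos 1: 25 -> fault, frames {25}
pos 2: 50 -> fault, frames {25,50}
pos 3: 28 -> fault, evict 25, frames {50,28}
pos 4: 25 -> fault, evict 50, frames {28,25}
At position 4, page 50 is evicted.

50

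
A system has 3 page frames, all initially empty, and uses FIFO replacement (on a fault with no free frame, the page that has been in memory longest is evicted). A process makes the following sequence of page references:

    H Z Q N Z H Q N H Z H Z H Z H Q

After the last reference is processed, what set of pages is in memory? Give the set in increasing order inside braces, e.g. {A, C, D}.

{H, Q, Z}

H → fault, frames (H)
Z → fault, frames (H Z)
Q → fault, frames (H Z Q)
N → fault, evict H, frames (Z Q N)
Z → hit
H → fault, evict Z, frames (Q N H)
Q → hit
N → hit
H → hit
Z → fault, evict Q, frames (N H Z)
H → hit
Z → hit
H → hit
Z → hit
H → hit
Q → fault, evict N, frames (H Z Q)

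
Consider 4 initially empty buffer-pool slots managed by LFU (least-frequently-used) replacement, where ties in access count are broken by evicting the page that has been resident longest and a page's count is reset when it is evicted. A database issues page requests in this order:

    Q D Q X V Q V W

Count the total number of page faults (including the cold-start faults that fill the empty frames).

5

Q: fault, frames [Q]
D: fault, frames [Q, D]
Q: hit
X: fault, frames [Q, D, X]
V: fault, frames [Q, D, X, V]
Q: hit
V: hit
W: fault, evict D, frames [Q, X, V, W]
Page faults: 5.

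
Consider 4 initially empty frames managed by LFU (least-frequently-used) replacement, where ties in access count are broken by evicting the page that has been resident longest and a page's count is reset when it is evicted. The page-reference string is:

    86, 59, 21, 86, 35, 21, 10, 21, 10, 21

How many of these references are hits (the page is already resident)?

5

86 → fault, frames [86]
59 → fault, frames [86, 59]
21 → fault, frames [86, 59, 21]
86 → hit
35 → fault, frames [86, 59, 21, 35]
21 → hit
10 → fault, evict 59, frames [86, 21, 35, 10]
21 → hit
10 → hit
21 → hit
Hits: 5.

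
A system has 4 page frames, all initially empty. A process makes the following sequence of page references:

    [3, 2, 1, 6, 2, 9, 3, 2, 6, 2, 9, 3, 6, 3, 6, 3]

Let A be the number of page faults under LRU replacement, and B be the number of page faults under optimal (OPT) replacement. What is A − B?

Under LRU: F F F F . F F . . . . . . . . . → 6 faults.
Under OPT: F F F F . F . . . . . . . . . . → 5 faults.
A − B = 6 − 5 = 1.

1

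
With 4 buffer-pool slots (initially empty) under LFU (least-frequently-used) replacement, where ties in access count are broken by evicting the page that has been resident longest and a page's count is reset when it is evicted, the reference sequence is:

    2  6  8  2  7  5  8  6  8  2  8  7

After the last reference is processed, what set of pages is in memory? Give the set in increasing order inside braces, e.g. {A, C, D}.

2 -> fault, frames (2)
6 -> fault, frames (2 6)
8 -> fault, frames (2 6 8)
2 -> hit
7 -> fault, frames (2 6 8 7)
5 -> fault, evict 6, frames (2 8 7 5)
8 -> hit
6 -> fault, evict 7, frames (2 8 5 6)
8 -> hit
2 -> hit
8 -> hit
7 -> fault, evict 5, frames (2 8 6 7)

{2, 6, 7, 8}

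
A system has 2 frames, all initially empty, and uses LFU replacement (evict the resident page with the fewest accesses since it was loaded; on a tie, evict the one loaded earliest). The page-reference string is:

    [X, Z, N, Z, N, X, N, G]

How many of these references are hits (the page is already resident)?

3

X: miss, frames [X]
Z: miss, frames [X, Z]
N: miss, evict X, frames [Z, N]
Z: hit
N: hit
X: miss, evict Z, frames [N, X]
N: hit
G: miss, evict X, frames [N, G]
Hits: 3.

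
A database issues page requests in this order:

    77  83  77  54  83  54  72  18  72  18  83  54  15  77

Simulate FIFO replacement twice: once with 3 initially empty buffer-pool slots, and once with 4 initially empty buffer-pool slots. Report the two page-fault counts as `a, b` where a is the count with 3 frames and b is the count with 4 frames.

9, 7

3 frames: F F . F . . F F . . F F F F → 9 faults.
4 frames: F F . F . . F F . . . . F F → 7 faults.
7 < 9: adding a frame reduced faults, as is typical.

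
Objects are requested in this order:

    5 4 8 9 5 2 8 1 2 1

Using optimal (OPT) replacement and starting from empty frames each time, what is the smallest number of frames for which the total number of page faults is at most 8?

f=1: 10 faults
f=2: 7 faults
f=3: 6 faults
f=4: 6 faults
f=5: 6 faults
f=6: 6 faults
Smallest f with faults ≤ 8 is 2.

2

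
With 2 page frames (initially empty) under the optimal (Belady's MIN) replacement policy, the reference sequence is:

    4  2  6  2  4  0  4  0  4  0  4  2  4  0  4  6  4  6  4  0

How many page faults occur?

4 -> miss, frames (4)
2 -> miss, frames (4 2)
6 -> miss, evict 4, frames (2 6)
2 -> hit
4 -> miss, evict 6, frames (2 4)
0 -> miss, evict 2, frames (4 0)
4 -> hit
0 -> hit
4 -> hit
0 -> hit
4 -> hit
2 -> miss, evict 0, frames (4 2)
4 -> hit
0 -> miss, evict 2, frames (4 0)
4 -> hit
6 -> miss, evict 0, frames (4 6)
4 -> hit
6 -> hit
4 -> hit
0 -> miss, evict 6, frames (4 0)
Page faults: 9.

9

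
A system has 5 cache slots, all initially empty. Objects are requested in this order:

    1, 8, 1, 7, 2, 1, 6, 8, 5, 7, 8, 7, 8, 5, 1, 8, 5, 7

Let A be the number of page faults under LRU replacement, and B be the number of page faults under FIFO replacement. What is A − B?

Under LRU: F F . F F . F . F F . . . . . . . . → 7 faults.
Under FIFO: F F . F F . F . F . . . . . F F . F → 9 faults.
A − B = 7 − 9 = -2.

-2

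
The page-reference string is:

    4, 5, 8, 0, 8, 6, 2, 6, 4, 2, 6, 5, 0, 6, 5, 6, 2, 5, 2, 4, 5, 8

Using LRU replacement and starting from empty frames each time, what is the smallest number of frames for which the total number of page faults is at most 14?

f=1: 22 faults
f=2: 18 faults
f=3: 12 faults
f=4: 11 faults
f=5: 10 faults
f=6: 6 faults
Smallest f with faults ≤ 14 is 3.

3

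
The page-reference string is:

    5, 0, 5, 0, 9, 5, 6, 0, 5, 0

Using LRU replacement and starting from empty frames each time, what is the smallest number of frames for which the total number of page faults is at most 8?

f=1: 10 faults
f=2: 7 faults
f=3: 5 faults
f=4: 4 faults
Smallest f with faults ≤ 8 is 2.

2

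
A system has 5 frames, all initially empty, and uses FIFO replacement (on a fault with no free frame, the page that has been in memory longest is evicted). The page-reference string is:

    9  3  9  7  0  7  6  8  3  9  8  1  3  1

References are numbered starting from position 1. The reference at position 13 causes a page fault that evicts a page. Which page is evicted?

0

pos 1: 9 → fault, frames {9}
pos 2: 3 → fault, frames {9,3}
pos 3: 9 → hit
pos 4: 7 → fault, frames {9,3,7}
pos 5: 0 → fault, frames {9,3,7,0}
pos 6: 7 → hit
pos 7: 6 → fault, frames {9,3,7,0,6}
pos 8: 8 → fault, evict 9, frames {3,7,0,6,8}
pos 9: 3 → hit
pos 10: 9 → fault, evict 3, frames {7,0,6,8,9}
pos 11: 8 → hit
pos 12: 1 → fault, evict 7, frames {0,6,8,9,1}
pos 13: 3 → fault, evict 0, frames {6,8,9,1,3}
At position 13, page 0 is evicted.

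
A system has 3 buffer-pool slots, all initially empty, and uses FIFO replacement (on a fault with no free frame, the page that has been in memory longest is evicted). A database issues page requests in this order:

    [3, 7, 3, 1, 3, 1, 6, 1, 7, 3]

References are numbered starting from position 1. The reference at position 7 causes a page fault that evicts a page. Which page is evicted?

3

pos 1: 3 → miss, frames [3]
pos 2: 7 → miss, frames [3, 7]
pos 3: 3 → hit
pos 4: 1 → miss, frames [3, 7, 1]
pos 5: 3 → hit
pos 6: 1 → hit
pos 7: 6 → miss, evict 3, frames [7, 1, 6]
At position 7, page 3 is evicted.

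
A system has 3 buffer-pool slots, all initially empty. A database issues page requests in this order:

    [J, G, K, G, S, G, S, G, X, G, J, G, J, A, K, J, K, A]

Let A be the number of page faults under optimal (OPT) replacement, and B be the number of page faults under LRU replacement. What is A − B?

-1

Under OPT: F F F . F . . . F . . . . F F . . . → 7 faults.
Under LRU: F F F . F . . . F . F . . F F . . . → 8 faults.
A − B = 7 − 8 = -1.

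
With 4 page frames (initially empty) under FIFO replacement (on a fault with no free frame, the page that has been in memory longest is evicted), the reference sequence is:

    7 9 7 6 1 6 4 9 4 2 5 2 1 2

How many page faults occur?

7

7 -> miss, frames [7]
9 -> miss, frames [7, 9]
7 -> hit
6 -> miss, frames [7, 9, 6]
1 -> miss, frames [7, 9, 6, 1]
6 -> hit
4 -> miss, evict 7, frames [9, 6, 1, 4]
9 -> hit
4 -> hit
2 -> miss, evict 9, frames [6, 1, 4, 2]
5 -> miss, evict 6, frames [1, 4, 2, 5]
2 -> hit
1 -> hit
2 -> hit
Page faults: 7.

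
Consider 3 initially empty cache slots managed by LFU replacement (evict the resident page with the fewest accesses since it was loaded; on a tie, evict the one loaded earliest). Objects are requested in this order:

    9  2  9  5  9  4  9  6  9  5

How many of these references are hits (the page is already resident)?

9 → fault, frames [9]
2 → fault, frames [9, 2]
9 → hit
5 → fault, frames [9, 2, 5]
9 → hit
4 → fault, evict 2, frames [9, 5, 4]
9 → hit
6 → fault, evict 5, frames [9, 4, 6]
9 → hit
5 → fault, evict 4, frames [9, 6, 5]
Hits: 4.

4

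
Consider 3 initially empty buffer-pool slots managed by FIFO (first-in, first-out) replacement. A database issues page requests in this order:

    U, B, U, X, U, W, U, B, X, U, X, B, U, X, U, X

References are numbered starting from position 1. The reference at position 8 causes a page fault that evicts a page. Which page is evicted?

X

pos 1: U: miss, frames [U]
pos 2: B: miss, frames [U, B]
pos 3: U: hit
pos 4: X: miss, frames [U, B, X]
pos 5: U: hit
pos 6: W: miss, evict U, frames [B, X, W]
pos 7: U: miss, evict B, frames [X, W, U]
pos 8: B: miss, evict X, frames [W, U, B]
At position 8, page X is evicted.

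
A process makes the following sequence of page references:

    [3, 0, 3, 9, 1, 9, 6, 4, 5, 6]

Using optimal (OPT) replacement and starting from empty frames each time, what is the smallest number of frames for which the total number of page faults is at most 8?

2

f=1: 10 faults
f=2: 7 faults
f=3: 7 faults
f=4: 7 faults
f=5: 7 faults
f=6: 7 faults
f=7: 7 faults
Smallest f with faults ≤ 8 is 2.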